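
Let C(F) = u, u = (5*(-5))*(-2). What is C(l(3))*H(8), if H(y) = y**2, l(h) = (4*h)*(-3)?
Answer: 3200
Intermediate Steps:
l(h) = -12*h
u = 50 (u = -25*(-2) = 50)
C(F) = 50
C(l(3))*H(8) = 50*8**2 = 50*64 = 3200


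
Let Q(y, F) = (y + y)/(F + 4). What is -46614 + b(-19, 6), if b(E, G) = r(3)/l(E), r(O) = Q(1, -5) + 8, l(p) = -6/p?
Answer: -46595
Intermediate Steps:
Q(y, F) = 2*y/(4 + F) (Q(y, F) = (2*y)/(4 + F) = 2*y/(4 + F))
r(O) = 6 (r(O) = 2*1/(4 - 5) + 8 = 2*1/(-1) + 8 = 2*1*(-1) + 8 = -2 + 8 = 6)
b(E, G) = -E (b(E, G) = 6/((-6/E)) = 6*(-E/6) = -E)
-46614 + b(-19, 6) = -46614 - 1*(-19) = -46614 + 19 = -46595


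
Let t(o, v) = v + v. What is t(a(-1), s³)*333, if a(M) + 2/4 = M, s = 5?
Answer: 83250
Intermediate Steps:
a(M) = -½ + M
t(o, v) = 2*v
t(a(-1), s³)*333 = (2*5³)*333 = (2*125)*333 = 250*333 = 83250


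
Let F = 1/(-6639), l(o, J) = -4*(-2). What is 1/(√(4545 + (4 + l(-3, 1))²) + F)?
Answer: 6639/206673869168 + 132228963*√521/206673869168 ≈ 0.014604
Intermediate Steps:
l(o, J) = 8
F = -1/6639 ≈ -0.00015063
1/(√(4545 + (4 + l(-3, 1))²) + F) = 1/(√(4545 + (4 + 8)²) - 1/6639) = 1/(√(4545 + 12²) - 1/6639) = 1/(√(4545 + 144) - 1/6639) = 1/(√4689 - 1/6639) = 1/(3*√521 - 1/6639) = 1/(-1/6639 + 3*√521)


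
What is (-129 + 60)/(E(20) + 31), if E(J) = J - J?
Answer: -69/31 ≈ -2.2258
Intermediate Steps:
E(J) = 0
(-129 + 60)/(E(20) + 31) = (-129 + 60)/(0 + 31) = -69/31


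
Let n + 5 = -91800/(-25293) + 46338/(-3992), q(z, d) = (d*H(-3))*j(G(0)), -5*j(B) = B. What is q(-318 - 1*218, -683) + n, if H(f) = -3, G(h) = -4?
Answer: 136832542001/84141380 ≈ 1626.2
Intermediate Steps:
j(B) = -B/5
q(z, d) = -12*d/5 (q(z, d) = (d*(-3))*(-⅕*(-4)) = -3*d*(⅘) = -12*d/5)
n = -218401619/16828276 (n = -5 + (-91800/(-25293) + 46338/(-3992)) = -5 + (-91800*(-1/25293) + 46338*(-1/3992)) = -5 + (30600/8431 - 23169/1996) = -5 - 134260239/16828276 = -218401619/16828276 ≈ -12.978)
q(-318 - 1*218, -683) + n = -12/5*(-683) - 218401619/16828276 = 8196/5 - 218401619/16828276 = 136832542001/84141380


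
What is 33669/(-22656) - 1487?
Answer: -11241047/7552 ≈ -1488.5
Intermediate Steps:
33669/(-22656) - 1487 = 33669*(-1/22656) - 1487 = -11223/7552 - 1487 = -11241047/7552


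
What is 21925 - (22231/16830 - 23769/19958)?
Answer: 579145442/26415 ≈ 21925.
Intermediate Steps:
21925 - (22231/16830 - 23769/19958) = 21925 - (22231*(1/16830) - 23769*1/19958) = 21925 - (2021/1530 - 23769/19958) = 21925 - 1*3433/26415 = 21925 - 3433/26415 = 579145442/26415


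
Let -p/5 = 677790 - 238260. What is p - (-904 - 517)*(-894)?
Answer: -3468024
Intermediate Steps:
p = -2197650 (p = -5*(677790 - 238260) = -5*439530 = -2197650)
p - (-904 - 517)*(-894) = -2197650 - (-904 - 517)*(-894) = -2197650 - (-1421)*(-894) = -2197650 - 1*1270374 = -2197650 - 1270374 = -3468024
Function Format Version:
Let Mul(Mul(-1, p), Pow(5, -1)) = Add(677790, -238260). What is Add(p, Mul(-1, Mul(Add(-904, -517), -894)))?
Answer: -3468024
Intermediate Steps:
p = -2197650 (p = Mul(-5, Add(677790, -238260)) = Mul(-5, 439530) = -2197650)
Add(p, Mul(-1, Mul(Add(-904, -517), -894))) = Add(-2197650, Mul(-1, Mul(Add(-904, -517), -894))) = Add(-2197650, Mul(-1, Mul(-1421, -894))) = Add(-2197650, Mul(-1, 1270374)) = Add(-2197650, -1270374) = -3468024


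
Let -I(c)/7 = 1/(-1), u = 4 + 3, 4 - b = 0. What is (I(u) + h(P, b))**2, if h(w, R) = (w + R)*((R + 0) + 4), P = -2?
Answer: 529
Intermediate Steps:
b = 4 (b = 4 - 1*0 = 4 + 0 = 4)
h(w, R) = (4 + R)*(R + w) (h(w, R) = (R + w)*(R + 4) = (R + w)*(4 + R) = (4 + R)*(R + w))
u = 7
I(c) = 7 (I(c) = -7/(-1) = -7*(-1) = 7)
(I(u) + h(P, b))**2 = (7 + (4**2 + 4*4 + 4*(-2) + 4*(-2)))**2 = (7 + (16 + 16 - 8 - 8))**2 = (7 + 16)**2 = 23**2 = 529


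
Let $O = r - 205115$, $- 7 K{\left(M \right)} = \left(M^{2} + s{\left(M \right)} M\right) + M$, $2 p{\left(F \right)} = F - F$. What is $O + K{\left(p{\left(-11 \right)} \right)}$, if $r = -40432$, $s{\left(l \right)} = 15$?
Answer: $-245547$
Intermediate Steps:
$p{\left(F \right)} = 0$ ($p{\left(F \right)} = \frac{F - F}{2} = \frac{1}{2} \cdot 0 = 0$)
$K{\left(M \right)} = - \frac{16 M}{7} - \frac{M^{2}}{7}$ ($K{\left(M \right)} = - \frac{\left(M^{2} + 15 M\right) + M}{7} = - \frac{M^{2} + 16 M}{7} = - \frac{16 M}{7} - \frac{M^{2}}{7}$)
$O = -245547$ ($O = -40432 - 205115 = -245547$)
$O + K{\left(p{\left(-11 \right)} \right)} = -245547 - 0 \left(16 + 0\right) = -245547 - 0 \cdot 16 = -245547 + 0 = -245547$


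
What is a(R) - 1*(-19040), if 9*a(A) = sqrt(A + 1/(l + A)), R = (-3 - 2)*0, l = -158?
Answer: 19040 + I*sqrt(158)/1422 ≈ 19040.0 + 0.0088395*I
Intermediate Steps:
R = 0 (R = -5*0 = 0)
a(A) = sqrt(A + 1/(-158 + A))/9
a(R) - 1*(-19040) = sqrt((1 + 0*(-158 + 0))/(-158 + 0))/9 - 1*(-19040) = sqrt((1 + 0*(-158))/(-158))/9 + 19040 = sqrt(-(1 + 0)/158)/9 + 19040 = sqrt(-1/158*1)/9 + 19040 = sqrt(-1/158)/9 + 19040 = (I*sqrt(158)/158)/9 + 19040 = I*sqrt(158)/1422 + 19040 = 19040 + I*sqrt(158)/1422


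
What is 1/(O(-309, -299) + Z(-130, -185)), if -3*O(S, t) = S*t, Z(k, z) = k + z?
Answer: -1/31112 ≈ -3.2142e-5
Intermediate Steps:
O(S, t) = -S*t/3
1/(O(-309, -299) + Z(-130, -185)) = 1/(-⅓*(-309)*(-299) + (-130 - 185)) = 1/(-30797 - 315) = 1/(-31112) = -1/31112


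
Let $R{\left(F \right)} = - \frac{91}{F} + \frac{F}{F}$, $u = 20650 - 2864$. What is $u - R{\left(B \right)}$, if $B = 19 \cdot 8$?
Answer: $\frac{2703411}{152} \approx 17786.0$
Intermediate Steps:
$B = 152$
$u = 17786$
$R{\left(F \right)} = 1 - \frac{91}{F}$ ($R{\left(F \right)} = - \frac{91}{F} + 1 = 1 - \frac{91}{F}$)
$u - R{\left(B \right)} = 17786 - \frac{-91 + 152}{152} = 17786 - \frac{1}{152} \cdot 61 = 17786 - \frac{61}{152} = \frac{2703411}{152}$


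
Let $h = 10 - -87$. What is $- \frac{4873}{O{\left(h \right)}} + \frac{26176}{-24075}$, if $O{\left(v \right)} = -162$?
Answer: $\frac{12564107}{433350} \approx 28.993$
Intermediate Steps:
$h = 97$ ($h = 10 + 87 = 97$)
$- \frac{4873}{O{\left(h \right)}} + \frac{26176}{-24075} = - \frac{4873}{-162} + \frac{26176}{-24075} = \left(-4873\right) \left(- \frac{1}{162}\right) + 26176 \left(- \frac{1}{24075}\right) = \frac{4873}{162} - \frac{26176}{24075} = \frac{12564107}{433350}$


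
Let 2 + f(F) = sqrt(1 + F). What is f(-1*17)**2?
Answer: -12 - 16*I ≈ -12.0 - 16.0*I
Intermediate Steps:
f(F) = -2 + sqrt(1 + F)
f(-1*17)**2 = (-2 + sqrt(1 - 1*17))**2 = (-2 + sqrt(1 - 17))**2 = (-2 + sqrt(-16))**2 = (-2 + 4*I)**2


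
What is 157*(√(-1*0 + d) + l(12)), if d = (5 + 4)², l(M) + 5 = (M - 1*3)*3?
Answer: 4867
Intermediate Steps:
l(M) = -14 + 3*M (l(M) = -5 + (M - 1*3)*3 = -5 + (M - 3)*3 = -5 + (-3 + M)*3 = -5 + (-9 + 3*M) = -14 + 3*M)
d = 81 (d = 9² = 81)
157*(√(-1*0 + d) + l(12)) = 157*(√(-1*0 + 81) + (-14 + 3*12)) = 157*(√(0 + 81) + (-14 + 36)) = 157*(√81 + 22) = 157*(9 + 22) = 157*31 = 4867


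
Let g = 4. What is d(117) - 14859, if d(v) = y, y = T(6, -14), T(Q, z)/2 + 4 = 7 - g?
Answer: -14861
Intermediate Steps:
T(Q, z) = -2 (T(Q, z) = -8 + 2*(7 - 1*4) = -8 + 2*(7 - 4) = -8 + 2*3 = -8 + 6 = -2)
y = -2
d(v) = -2
d(117) - 14859 = -2 - 14859 = -14861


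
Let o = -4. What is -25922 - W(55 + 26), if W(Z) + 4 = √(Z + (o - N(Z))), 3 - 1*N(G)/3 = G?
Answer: -25918 - √311 ≈ -25936.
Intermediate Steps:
N(G) = 9 - 3*G
W(Z) = -4 + √(-13 + 4*Z) (W(Z) = -4 + √(Z + (-4 - (9 - 3*Z))) = -4 + √(Z + (-4 + (-9 + 3*Z))) = -4 + √(Z + (-13 + 3*Z)) = -4 + √(-13 + 4*Z))
-25922 - W(55 + 26) = -25922 - (-4 + √(-13 + 4*(55 + 26))) = -25922 - (-4 + √(-13 + 4*81)) = -25922 - (-4 + √(-13 + 324)) = -25922 - (-4 + √311) = -25922 + (4 - √311) = -25918 - √311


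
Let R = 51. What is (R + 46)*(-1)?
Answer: -97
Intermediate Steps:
(R + 46)*(-1) = (51 + 46)*(-1) = 97*(-1) = -97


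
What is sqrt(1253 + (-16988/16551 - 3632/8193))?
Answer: sqrt(284112756505967889)/15066927 ≈ 35.377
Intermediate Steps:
sqrt(1253 + (-16988/16551 - 3632/8193)) = sqrt(1253 - 66431972/45200781) = sqrt(56570146621/45200781) = sqrt(284112756505967889)/15066927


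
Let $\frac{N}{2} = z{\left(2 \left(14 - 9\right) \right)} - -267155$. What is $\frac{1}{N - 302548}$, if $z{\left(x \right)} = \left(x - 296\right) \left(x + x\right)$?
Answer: $\frac{1}{220322} \approx 4.5388 \cdot 10^{-6}$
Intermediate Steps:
$z{\left(x \right)} = 2 x \left(-296 + x\right)$ ($z{\left(x \right)} = \left(-296 + x\right) 2 x = 2 x \left(-296 + x\right)$)
$N = 522870$ ($N = 2 \left(2 \cdot 2 \left(14 - 9\right) \left(-296 + 2 \left(14 - 9\right)\right) - -267155\right) = 2 \left(2 \cdot 2 \cdot 5 \left(-296 + 2 \cdot 5\right) + 267155\right) = 2 \left(2 \cdot 10 \left(-296 + 10\right) + 267155\right) = 2 \left(2 \cdot 10 \left(-286\right) + 267155\right) = 2 \left(-5720 + 267155\right) = 2 \cdot 261435 = 522870$)
$\frac{1}{N - 302548} = \frac{1}{522870 - 302548} = \frac{1}{220322}$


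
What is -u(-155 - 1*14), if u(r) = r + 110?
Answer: 59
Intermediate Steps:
u(r) = 110 + r
-u(-155 - 1*14) = -(110 + (-155 - 1*14)) = -(110 + (-155 - 14)) = -(110 - 169) = -1*(-59) = 59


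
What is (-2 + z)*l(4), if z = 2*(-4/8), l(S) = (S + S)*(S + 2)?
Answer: -144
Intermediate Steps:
l(S) = 2*S*(2 + S) (l(S) = (2*S)*(2 + S) = 2*S*(2 + S))
z = -1 (z = 2*(-4*⅛) = 2*(-½) = -1)
(-2 + z)*l(4) = (-2 - 1)*(2*4*(2 + 4)) = -6*4*6 = -3*48 = -144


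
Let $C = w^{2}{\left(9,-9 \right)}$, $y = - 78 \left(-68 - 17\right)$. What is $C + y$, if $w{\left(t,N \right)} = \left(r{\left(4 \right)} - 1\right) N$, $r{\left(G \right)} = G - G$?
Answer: $6711$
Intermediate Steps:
$r{\left(G \right)} = 0$
$w{\left(t,N \right)} = - N$ ($w{\left(t,N \right)} = \left(0 - 1\right) N = - N$)
$y = 6630$ ($y = - 78 \left(-68 + \left(-44 + 27\right)\right) = - 78 \left(-68 - 17\right) = \left(-78\right) \left(-85\right) = 6630$)
$C = 81$ ($C = \left(\left(-1\right) \left(-9\right)\right)^{2} = 9^{2} = 81$)
$C + y = 81 + 6630 = 6711$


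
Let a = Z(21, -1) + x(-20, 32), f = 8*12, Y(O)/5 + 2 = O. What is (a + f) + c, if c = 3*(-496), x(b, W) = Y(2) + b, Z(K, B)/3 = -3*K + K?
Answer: -1538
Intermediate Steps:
Y(O) = -10 + 5*O
Z(K, B) = -6*K (Z(K, B) = 3*(-3*K + K) = 3*(-2*K) = -6*K)
x(b, W) = b (x(b, W) = (-10 + 5*2) + b = (-10 + 10) + b = 0 + b = b)
f = 96
a = -146 (a = -6*21 - 20 = -126 - 20 = -146)
c = -1488
(a + f) + c = (-146 + 96) - 1488 = -50 - 1488 = -1538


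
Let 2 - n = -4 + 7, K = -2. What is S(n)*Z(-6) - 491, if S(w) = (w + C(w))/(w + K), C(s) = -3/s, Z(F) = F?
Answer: -487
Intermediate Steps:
n = -1 (n = 2 - (-4 + 7) = 2 - 1*3 = 2 - 3 = -1)
S(w) = (w - 3/w)/(-2 + w) (S(w) = (w - 3/w)/(w - 2) = (w - 3/w)/(-2 + w))
S(n)*Z(-6) - 491 = ((-3 + (-1)²)/((-1)*(-2 - 1)))*(-6) - 491 = -1*(-3 + 1)/(-3)*(-6) - 491 = -1*(-⅓)*(-2)*(-6) - 491 = -⅔*(-6) - 491 = 4 - 491 = -487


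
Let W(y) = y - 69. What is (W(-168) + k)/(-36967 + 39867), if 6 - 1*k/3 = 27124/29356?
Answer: -406896/5320775 ≈ -0.076473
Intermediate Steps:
k = 111759/7339 (k = 18 - 81372/29356 = 18 - 3*6781/7339 = 18 - 20343/7339 = 111759/7339 ≈ 15.228)
W(y) = -69 + y
(W(-168) + k)/(-36967 + 39867) = ((-69 - 168) + 111759/7339)/(-36967 + 39867) = (-237 + 111759/7339)/2900 = -1627584/7339*1/2900 = -406896/5320775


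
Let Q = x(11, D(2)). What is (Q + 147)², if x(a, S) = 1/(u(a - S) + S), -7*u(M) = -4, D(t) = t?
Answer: 7038409/324 ≈ 21724.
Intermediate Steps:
u(M) = 4/7 (u(M) = -⅐*(-4) = 4/7)
x(a, S) = 1/(4/7 + S)
Q = 7/18 (Q = 7/(4 + 7*2) = 7/(4 + 14) = 7/18 ≈ 0.38889)
(Q + 147)² = (7/18 + 147)² = (2653/18)² = 7038409/324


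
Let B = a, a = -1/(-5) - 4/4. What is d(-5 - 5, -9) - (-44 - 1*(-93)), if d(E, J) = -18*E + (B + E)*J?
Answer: 1141/5 ≈ 228.20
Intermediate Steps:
a = -⅘ (a = -1*(-⅕) - 4*¼ = ⅕ - 1 = -⅘ ≈ -0.80000)
B = -⅘ ≈ -0.80000
d(E, J) = -18*E + J*(-⅘ + E) (d(E, J) = -18*E + (-⅘ + E)*J = -18*E + J*(-⅘ + E))
d(-5 - 5, -9) - (-44 - 1*(-93)) = (-18*(-5 - 5) - ⅘*(-9) + (-5 - 5)*(-9)) - (-44 - 1*(-93)) = (-18*(-10) + 36/5 - 10*(-9)) - (-44 + 93) = (180 + 36/5 + 90) - 1*49 = 1386/5 - 49 = 1141/5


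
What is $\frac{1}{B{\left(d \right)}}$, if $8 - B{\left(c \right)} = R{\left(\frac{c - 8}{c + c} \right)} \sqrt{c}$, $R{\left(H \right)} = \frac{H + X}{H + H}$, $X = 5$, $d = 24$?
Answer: $- \frac{1}{184} - \frac{\sqrt{6}}{92} \approx -0.03206$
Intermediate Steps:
$R{\left(H \right)} = \frac{5 + H}{2 H}$ ($R{\left(H \right)} = \frac{H + 5}{H + H} = \frac{5 + H}{2 H}$)
$B{\left(c \right)} = 8 - \frac{c^{\frac{3}{2}} \left(5 + \frac{-8 + c}{2 c}\right)}{-8 + c}$ ($B{\left(c \right)} = 8 - \frac{5 + \frac{c - 8}{c + c}}{2 \frac{c - 8}{c + c}} \sqrt{c} = 8 - \frac{5 + \frac{-8 + c}{2 c}}{2 \frac{-8 + c}{2 c}} \sqrt{c} = 8 - \frac{\frac{2 c}{-8 + c} \left(5 + \frac{-8 + c}{2 c}\right)}{2} \sqrt{c} = 8 - \frac{c \left(5 + \frac{-8 + c}{2 c}\right)}{-8 + c} \sqrt{c} = 8 - \frac{c^{\frac{3}{2}} \left(5 + \frac{-8 + c}{2 c}\right)}{-8 + c}$)
$\frac{1}{B{\left(d \right)}} = \frac{1}{\frac{1}{2} \frac{1}{-8 + 24} \left(-128 + 16 \cdot 24 + \sqrt{24} \left(8 - 264\right)\right)} = \frac{1}{\frac{1}{2} \cdot \frac{1}{16} \left(-128 + 384 + 2 \sqrt{6} \left(8 - 264\right)\right)} = \frac{1}{\frac{1}{2} \cdot \frac{1}{16} \left(-128 + 384 + 2 \sqrt{6} \left(-256\right)\right)} = \frac{1}{\frac{1}{2} \cdot \frac{1}{16} \left(-128 + 384 - 512 \sqrt{6}\right)} = \frac{1}{\frac{1}{2} \cdot \frac{1}{16} \left(256 - 512 \sqrt{6}\right)} = \frac{1}{8 - 16 \sqrt{6}}$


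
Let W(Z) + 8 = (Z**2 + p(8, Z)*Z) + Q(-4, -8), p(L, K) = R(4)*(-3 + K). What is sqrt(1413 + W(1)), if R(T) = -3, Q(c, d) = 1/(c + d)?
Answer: sqrt(50829)/6 ≈ 37.576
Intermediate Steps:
p(L, K) = 9 - 3*K (p(L, K) = -3*(-3 + K) = 9 - 3*K)
W(Z) = -97/12 + Z**2 + Z*(9 - 3*Z) (W(Z) = -8 + ((Z**2 + (9 - 3*Z)*Z) + 1/(-4 - 8)) = -8 + ((Z**2 + Z*(9 - 3*Z)) + 1/(-12)) = -8 + ((Z**2 + Z*(9 - 3*Z)) - 1/12) = -8 + (-1/12 + Z**2 + Z*(9 - 3*Z)) = -97/12 + Z**2 + Z*(9 - 3*Z))
sqrt(1413 + W(1)) = sqrt(1413 + (-97/12 - 2*1**2 + 9*1)) = sqrt(1413 + (-97/12 - 2*1 + 9)) = sqrt(1413 + (-97/12 - 2 + 9)) = sqrt(1413 - 13/12) = sqrt(16943/12) = sqrt(50829)/6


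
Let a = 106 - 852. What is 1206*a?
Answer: -899676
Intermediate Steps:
a = -746
1206*a = 1206*(-746) = -899676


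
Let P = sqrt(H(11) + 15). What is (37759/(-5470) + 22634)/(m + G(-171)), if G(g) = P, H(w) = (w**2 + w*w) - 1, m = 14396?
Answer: 123770221/78833640 ≈ 1.5700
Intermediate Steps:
H(w) = -1 + 2*w**2 (H(w) = (w**2 + w**2) - 1 = 2*w**2 - 1 = -1 + 2*w**2)
P = 16 (P = sqrt((-1 + 2*11**2) + 15) = sqrt((-1 + 2*121) + 15) = sqrt((-1 + 242) + 15) = sqrt(241 + 15) = sqrt(256) = 16)
G(g) = 16
(37759/(-5470) + 22634)/(m + G(-171)) = (37759/(-5470) + 22634)/(14396 + 16) = (37759*(-1/5470) + 22634)/14412 = (-37759/5470 + 22634)*(1/14412) = (123770221/5470)*(1/14412) = 123770221/78833640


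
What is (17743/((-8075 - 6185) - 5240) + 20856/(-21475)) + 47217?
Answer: 790876849583/16750500 ≈ 47215.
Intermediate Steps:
(17743/((-8075 - 6185) - 5240) + 20856/(-21475)) + 47217 = (17743/(-14260 - 5240) + 20856*(-1/21475)) + 47217 = (17743/(-19500) - 20856/21475) + 47217 = (17743*(-1/19500) - 20856/21475) + 47217 = (-17743/19500 - 20856/21475) + 47217 = -31508917/16750500 + 47217 = 790876849583/16750500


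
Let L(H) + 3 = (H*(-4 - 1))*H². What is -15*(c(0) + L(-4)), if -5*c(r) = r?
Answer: -4755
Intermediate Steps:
c(r) = -r/5
L(H) = -3 - 5*H³ (L(H) = -3 + (H*(-4 - 1))*H² = -3 + (H*(-5))*H² = -3 + (-5*H)*H² = -3 - 5*H³)
-15*(c(0) + L(-4)) = -15*(-⅕*0 + (-3 - 5*(-4)³)) = -15*(0 + (-3 - 5*(-64))) = -15*(0 + (-3 + 320)) = -15*(0 + 317) = -15*317 = -4755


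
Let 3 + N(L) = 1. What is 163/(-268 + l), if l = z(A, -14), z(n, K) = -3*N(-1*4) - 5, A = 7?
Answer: -163/267 ≈ -0.61049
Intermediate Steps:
N(L) = -2 (N(L) = -3 + 1 = -2)
z(n, K) = 1 (z(n, K) = -3*(-2) - 5 = 6 - 5 = 1)
l = 1
163/(-268 + l) = 163/(-268 + 1) = 163/(-267) = 163*(-1/267) = -163/267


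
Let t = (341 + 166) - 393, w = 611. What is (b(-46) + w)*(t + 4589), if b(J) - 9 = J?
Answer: 2699522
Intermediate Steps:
t = 114 (t = 507 - 393 = 114)
b(J) = 9 + J
(b(-46) + w)*(t + 4589) = ((9 - 46) + 611)*(114 + 4589) = (-37 + 611)*4703 = 574*4703 = 2699522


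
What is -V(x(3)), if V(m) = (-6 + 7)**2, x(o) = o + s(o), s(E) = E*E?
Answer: -1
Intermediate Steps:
s(E) = E**2
x(o) = o + o**2
V(m) = 1 (V(m) = 1**2 = 1)
-V(x(3)) = -1*1 = -1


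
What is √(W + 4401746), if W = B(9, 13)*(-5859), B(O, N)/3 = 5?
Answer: √4313861 ≈ 2077.0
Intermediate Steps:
B(O, N) = 15 (B(O, N) = 3*5 = 15)
W = -87885 (W = 15*(-5859) = -87885)
√(W + 4401746) = √(-87885 + 4401746) = √4313861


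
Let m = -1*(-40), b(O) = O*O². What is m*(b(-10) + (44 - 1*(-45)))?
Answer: -36440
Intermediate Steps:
b(O) = O³
m = 40
m*(b(-10) + (44 - 1*(-45))) = 40*((-10)³ + (44 - 1*(-45))) = 40*(-1000 + (44 + 45)) = 40*(-1000 + 89) = 40*(-911) = -36440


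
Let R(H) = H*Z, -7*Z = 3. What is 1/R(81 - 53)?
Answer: -1/12 ≈ -0.083333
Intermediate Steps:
Z = -3/7 (Z = -1/7*3 = -3/7 ≈ -0.42857)
R(H) = -3*H/7 (R(H) = H*(-3/7) = -3*H/7)
1/R(81 - 53) = 1/(-3*(81 - 53)/7) = 1/(-3/7*28) = 1/(-12) = -1/12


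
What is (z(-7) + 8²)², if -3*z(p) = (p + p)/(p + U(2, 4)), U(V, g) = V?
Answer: 894916/225 ≈ 3977.4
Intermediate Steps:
z(p) = -2*p/(3*(2 + p)) (z(p) = -(p + p)/(3*(p + 2)) = -2*p/(3*(2 + p)))
(z(-7) + 8²)² = (-2*(-7)/(6 + 3*(-7)) + 8²)² = (-2*(-7)/(6 - 21) + 64)² = (-2*(-7)/(-15) + 64)² = (-2*(-7)*(-1/15) + 64)² = (-14/15 + 64)² = (946/15)² = 894916/225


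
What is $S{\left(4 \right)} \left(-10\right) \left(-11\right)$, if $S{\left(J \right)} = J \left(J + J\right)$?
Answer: $3520$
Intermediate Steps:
$S{\left(J \right)} = 2 J^{2}$ ($S{\left(J \right)} = J 2 J = 2 J^{2}$)
$S{\left(4 \right)} \left(-10\right) \left(-11\right) = 2 \cdot 4^{2} \left(-10\right) \left(-11\right) = 2 \cdot 16 \left(-10\right) \left(-11\right) = 32 \left(-10\right) \left(-11\right) = \left(-320\right) \left(-11\right) = 3520$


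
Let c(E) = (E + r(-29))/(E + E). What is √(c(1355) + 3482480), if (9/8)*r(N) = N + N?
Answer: √230181164103010/8130 ≈ 1866.1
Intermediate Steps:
r(N) = 16*N/9 (r(N) = 8*(N + N)/9 = 8*(2*N)/9 = 16*N/9)
c(E) = (-464/9 + E)/(2*E) (c(E) = (E + (16/9)*(-29))/(E + E) = (E - 464/9)/((2*E)) = (-464/9 + E)*(1/(2*E)) = (-464/9 + E)/(2*E))
√(c(1355) + 3482480) = √((1/18)*(-464 + 9*1355)/1355 + 3482480) = √((1/18)*(1/1355)*(-464 + 12195) + 3482480) = √((1/18)*(1/1355)*11731 + 3482480) = √(11731/24390 + 3482480) = √(84937698931/24390) = √230181164103010/8130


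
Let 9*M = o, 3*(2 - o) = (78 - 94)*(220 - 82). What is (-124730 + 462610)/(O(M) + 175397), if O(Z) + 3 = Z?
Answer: 84470/43869 ≈ 1.9255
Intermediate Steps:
o = 738 (o = 2 - (78 - 94)*(220 - 82)/3 = 2 - (-16)*138/3 = 2 - 1/3*(-2208) = 2 + 736 = 738)
M = 82 (M = (1/9)*738 = 82)
O(Z) = -3 + Z
(-124730 + 462610)/(O(M) + 175397) = (-124730 + 462610)/((-3 + 82) + 175397) = 337880/(79 + 175397) = 337880/175476 = 337880*(1/175476) = 84470/43869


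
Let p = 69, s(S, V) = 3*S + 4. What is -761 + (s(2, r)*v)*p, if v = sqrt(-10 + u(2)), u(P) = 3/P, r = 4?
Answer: -761 + 345*I*sqrt(34) ≈ -761.0 + 2011.7*I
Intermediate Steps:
s(S, V) = 4 + 3*S
v = I*sqrt(34)/2 (v = sqrt(-10 + 3/2) = sqrt(-17/2) = I*sqrt(34)/2 ≈ 2.9155*I)
-761 + (s(2, r)*v)*p = -761 + ((4 + 3*2)*(I*sqrt(34)/2))*69 = -761 + ((4 + 6)*(I*sqrt(34)/2))*69 = -761 + (10*(I*sqrt(34)/2))*69 = -761 + (5*I*sqrt(34))*69 = -761 + 345*I*sqrt(34)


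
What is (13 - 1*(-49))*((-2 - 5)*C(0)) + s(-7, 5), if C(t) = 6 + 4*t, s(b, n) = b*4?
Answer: -2632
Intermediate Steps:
s(b, n) = 4*b
(13 - 1*(-49))*((-2 - 5)*C(0)) + s(-7, 5) = (13 - 1*(-49))*((-2 - 5)*(6 + 4*0)) + 4*(-7) = (13 + 49)*(-7*(6 + 0)) - 28 = 62*(-7*6) - 28 = 62*(-42) - 28 = -2604 - 28 = -2632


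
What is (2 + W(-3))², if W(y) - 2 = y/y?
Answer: 25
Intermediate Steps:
W(y) = 3 (W(y) = 2 + y/y = 2 + 1 = 3)
(2 + W(-3))² = (2 + 3)² = 5² = 25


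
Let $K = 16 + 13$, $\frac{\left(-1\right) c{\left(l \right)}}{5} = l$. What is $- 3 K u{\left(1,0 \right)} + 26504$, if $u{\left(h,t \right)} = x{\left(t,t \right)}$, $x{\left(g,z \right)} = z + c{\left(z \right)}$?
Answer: $26504$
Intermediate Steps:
$c{\left(l \right)} = - 5 l$
$K = 29$
$x{\left(g,z \right)} = - 4 z$ ($x{\left(g,z \right)} = z - 5 z = - 4 z$)
$u{\left(h,t \right)} = - 4 t$
$- 3 K u{\left(1,0 \right)} + 26504 = \left(-3\right) 29 \left(\left(-4\right) 0\right) + 26504 = \left(-87\right) 0 + 26504 = 0 + 26504 = 26504$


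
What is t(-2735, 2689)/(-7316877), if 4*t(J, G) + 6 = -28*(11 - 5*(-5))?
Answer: 169/4877918 ≈ 3.4646e-5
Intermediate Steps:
t(J, G) = -507/2 (t(J, G) = -3/2 + (-28*(11 - 5*(-5)))/4 = -3/2 + (-28*(11 + 25))/4 = -3/2 + (-28*36)/4 = -3/2 + (¼)*(-1008) = -3/2 - 252 = -507/2)
t(-2735, 2689)/(-7316877) = -507/2/(-7316877) = -507/2*(-1/7316877) = 169/4877918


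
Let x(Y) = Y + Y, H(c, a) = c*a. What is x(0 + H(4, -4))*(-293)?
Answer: 9376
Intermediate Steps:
H(c, a) = a*c
x(Y) = 2*Y
x(0 + H(4, -4))*(-293) = (2*(0 - 4*4))*(-293) = (2*(0 - 16))*(-293) = (2*(-16))*(-293) = -32*(-293) = 9376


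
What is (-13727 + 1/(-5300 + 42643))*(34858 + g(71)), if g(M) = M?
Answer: -17904862477440/37343 ≈ -4.7947e+8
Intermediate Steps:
(-13727 + 1/(-5300 + 42643))*(34858 + g(71)) = (-13727 + 1/(-5300 + 42643))*(34858 + 71) = (-13727 + 1/37343)*34929 = -512607360/37343*34929 = -17904862477440/37343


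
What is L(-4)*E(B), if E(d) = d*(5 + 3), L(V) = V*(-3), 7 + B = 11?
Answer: 384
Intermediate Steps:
B = 4 (B = -7 + 11 = 4)
L(V) = -3*V
E(d) = 8*d (E(d) = d*8 = 8*d)
L(-4)*E(B) = (-3*(-4))*(8*4) = 12*32 = 384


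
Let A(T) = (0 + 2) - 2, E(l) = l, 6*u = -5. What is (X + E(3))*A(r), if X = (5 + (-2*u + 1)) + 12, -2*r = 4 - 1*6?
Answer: 0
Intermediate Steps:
u = -5/6 (u = (1/6)*(-5) = -5/6 ≈ -0.83333)
r = 1 (r = -(4 - 1*6)/2 = -(4 - 6)/2 = -1/2*(-2) = 1)
X = 59/3 (X = (5 + (-2*(-5/6) + 1)) + 12 = (5 + (5/3 + 1)) + 12 = (5 + 8/3) + 12 = 23/3 + 12 = 59/3 ≈ 19.667)
A(T) = 0 (A(T) = 2 - 2 = 0)
(X + E(3))*A(r) = (59/3 + 3)*0 = (68/3)*0 = 0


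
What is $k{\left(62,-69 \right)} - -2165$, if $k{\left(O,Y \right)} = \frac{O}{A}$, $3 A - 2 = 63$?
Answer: $\frac{140911}{65} \approx 2167.9$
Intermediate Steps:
$A = \frac{65}{3}$ ($A = \frac{2}{3} + \frac{1}{3} \cdot 63 = \frac{2}{3} + 21 = \frac{65}{3} \approx 21.667$)
$k{\left(O,Y \right)} = \frac{3 O}{65}$ ($k{\left(O,Y \right)} = \frac{O}{\frac{65}{3}} = O \frac{3}{65} = \frac{3 O}{65}$)
$k{\left(62,-69 \right)} - -2165 = \frac{3}{65} \cdot 62 - -2165 = \frac{186}{65} + 2165 = \frac{140911}{65}$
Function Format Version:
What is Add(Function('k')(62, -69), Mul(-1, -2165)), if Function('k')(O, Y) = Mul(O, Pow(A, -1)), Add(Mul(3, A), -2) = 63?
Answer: Rational(140911, 65) ≈ 2167.9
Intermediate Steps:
A = Rational(65, 3) (A = Add(Rational(2, 3), Mul(Rational(1, 3), 63)) = Add(Rational(2, 3), 21) = Rational(65, 3) ≈ 21.667)
Function('k')(O, Y) = Mul(Rational(3, 65), O) (Function('k')(O, Y) = Mul(O, Pow(Rational(65, 3), -1)) = Mul(O, Rational(3, 65)) = Mul(Rational(3, 65), O))
Add(Function('k')(62, -69), Mul(-1, -2165)) = Add(Mul(Rational(3, 65), 62), Mul(-1, -2165)) = Add(Rational(186, 65), 2165) = Rational(140911, 65)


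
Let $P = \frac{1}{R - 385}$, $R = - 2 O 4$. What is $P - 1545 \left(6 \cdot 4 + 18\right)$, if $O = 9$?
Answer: $- \frac{29654731}{457} \approx -64890.0$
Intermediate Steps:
$R = -72$ ($R = \left(-2\right) 9 \cdot 4 = \left(-18\right) 4 = -72$)
$P = - \frac{1}{457}$ ($P = \frac{1}{-72 - 385} = \frac{1}{-457} = - \frac{1}{457} \approx -0.0021882$)
$P - 1545 \left(6 \cdot 4 + 18\right) = - \frac{1}{457} - 1545 \left(6 \cdot 4 + 18\right) = - \frac{1}{457} - 1545 \left(24 + 18\right) = - \frac{1}{457} - 64890 = - \frac{29654731}{457}$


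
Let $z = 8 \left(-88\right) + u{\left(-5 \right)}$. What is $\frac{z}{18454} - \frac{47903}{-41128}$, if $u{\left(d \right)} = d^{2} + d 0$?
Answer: $\frac{428038025}{379488056} \approx 1.1279$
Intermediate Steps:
$u{\left(d \right)} = d^{2}$ ($u{\left(d \right)} = d^{2} + 0 = d^{2}$)
$z = -679$ ($z = 8 \left(-88\right) + \left(-5\right)^{2} = -704 + 25 = -679$)
$\frac{z}{18454} - \frac{47903}{-41128} = - \frac{679}{18454} - \frac{47903}{-41128} = \left(-679\right) \frac{1}{18454} - - \frac{47903}{41128} = - \frac{679}{18454} + \frac{47903}{41128} = \frac{428038025}{379488056}$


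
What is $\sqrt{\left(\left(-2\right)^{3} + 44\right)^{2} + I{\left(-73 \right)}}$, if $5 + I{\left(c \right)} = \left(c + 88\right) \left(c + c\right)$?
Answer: $i \sqrt{899} \approx 29.983 i$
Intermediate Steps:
$I{\left(c \right)} = -5 + 2 c \left(88 + c\right)$ ($I{\left(c \right)} = -5 + \left(c + 88\right) \left(c + c\right) = -5 + \left(88 + c\right) 2 c = -5 + 2 c \left(88 + c\right)$)
$\sqrt{\left(\left(-2\right)^{3} + 44\right)^{2} + I{\left(-73 \right)}} = \sqrt{\left(\left(-2\right)^{3} + 44\right)^{2} + \left(-5 + 2 \left(-73\right)^{2} + 176 \left(-73\right)\right)} = \sqrt{\left(-8 + 44\right)^{2} - 2195} = \sqrt{36^{2} - 2195} = \sqrt{1296 - 2195} = \sqrt{-899} = i \sqrt{899}$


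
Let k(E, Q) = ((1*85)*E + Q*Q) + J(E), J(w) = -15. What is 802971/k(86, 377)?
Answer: 267657/49808 ≈ 5.3738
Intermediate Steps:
k(E, Q) = -15 + Q**2 + 85*E (k(E, Q) = ((1*85)*E + Q*Q) - 15 = (85*E + Q**2) - 15 = (Q**2 + 85*E) - 15 = -15 + Q**2 + 85*E)
802971/k(86, 377) = 802971/(-15 + 377**2 + 85*86) = 802971/(-15 + 142129 + 7310) = 802971/149424 = 802971*(1/149424) = 267657/49808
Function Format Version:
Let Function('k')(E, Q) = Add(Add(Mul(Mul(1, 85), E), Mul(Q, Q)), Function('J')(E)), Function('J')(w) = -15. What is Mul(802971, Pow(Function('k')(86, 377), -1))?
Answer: Rational(267657, 49808) ≈ 5.3738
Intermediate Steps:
Function('k')(E, Q) = Add(-15, Pow(Q, 2), Mul(85, E)) (Function('k')(E, Q) = Add(Add(Mul(Mul(1, 85), E), Mul(Q, Q)), -15) = Add(Add(Mul(85, E), Pow(Q, 2)), -15) = Add(Add(Pow(Q, 2), Mul(85, E)), -15) = Add(-15, Pow(Q, 2), Mul(85, E)))
Mul(802971, Pow(Function('k')(86, 377), -1)) = Mul(802971, Pow(Add(-15, Pow(377, 2), Mul(85, 86)), -1)) = Mul(802971, Pow(Add(-15, 142129, 7310), -1)) = Mul(802971, Pow(149424, -1)) = Mul(802971, Rational(1, 149424)) = Rational(267657, 49808)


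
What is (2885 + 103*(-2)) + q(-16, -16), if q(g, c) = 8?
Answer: 2687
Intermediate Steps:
(2885 + 103*(-2)) + q(-16, -16) = (2885 + 103*(-2)) + 8 = (2885 - 206) + 8 = 2679 + 8 = 2687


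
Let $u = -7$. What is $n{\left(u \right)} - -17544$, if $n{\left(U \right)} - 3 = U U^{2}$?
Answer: $17204$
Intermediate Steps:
$n{\left(U \right)} = 3 + U^{3}$ ($n{\left(U \right)} = 3 + U U^{2} = 3 + U^{3}$)
$n{\left(u \right)} - -17544 = \left(3 + \left(-7\right)^{3}\right) - -17544 = \left(3 - 343\right) + 17544 = -340 + 17544 = 17204$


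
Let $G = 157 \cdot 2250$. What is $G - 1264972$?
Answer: $-911722$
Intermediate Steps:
$G = 353250$
$G - 1264972 = 353250 - 1264972 = -911722$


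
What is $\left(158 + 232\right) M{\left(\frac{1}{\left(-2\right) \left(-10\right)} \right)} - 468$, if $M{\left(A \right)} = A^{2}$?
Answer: $- \frac{18681}{40} \approx -467.02$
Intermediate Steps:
$\left(158 + 232\right) M{\left(\frac{1}{\left(-2\right) \left(-10\right)} \right)} - 468 = \left(158 + 232\right) \left(\frac{1}{\left(-2\right) \left(-10\right)}\right)^{2} - 468 = 390 \left(\frac{1}{20}\right)^{2} - 468 = \frac{390}{400} - 468 = 390 \cdot \frac{1}{400} - 468 = \frac{39}{40} - 468 = - \frac{18681}{40}$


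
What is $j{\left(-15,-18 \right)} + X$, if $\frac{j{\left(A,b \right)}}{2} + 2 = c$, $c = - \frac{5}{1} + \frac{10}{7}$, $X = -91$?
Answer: $- \frac{715}{7} \approx -102.14$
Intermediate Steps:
$c = - \frac{25}{7}$ ($c = \left(-5\right) 1 + 10 \cdot \frac{1}{7} = -5 + \frac{10}{7} = - \frac{25}{7} \approx -3.5714$)
$j{\left(A,b \right)} = - \frac{78}{7}$ ($j{\left(A,b \right)} = -4 + 2 \left(- \frac{25}{7}\right) = -4 - \frac{50}{7} = - \frac{78}{7}$)
$j{\left(-15,-18 \right)} + X = - \frac{78}{7} - 91 = - \frac{715}{7}$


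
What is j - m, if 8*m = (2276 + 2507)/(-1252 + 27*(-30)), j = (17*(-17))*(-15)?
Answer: 71514943/16496 ≈ 4335.3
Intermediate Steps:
j = 4335 (j = -289*(-15) = 4335)
m = -4783/16496 (m = ((2276 + 2507)/(-1252 + 27*(-30)))/8 = (4783/(-1252 - 810))/8 = (4783/(-2062))/8 = (4783*(-1/2062))/8 = (⅛)*(-4783/2062) = -4783/16496 ≈ -0.28995)
j - m = 4335 - 1*(-4783/16496) = 4335 + 4783/16496 = 71514943/16496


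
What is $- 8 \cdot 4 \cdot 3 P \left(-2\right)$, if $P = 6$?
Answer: $1152$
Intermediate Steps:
$- 8 \cdot 4 \cdot 3 P \left(-2\right) = - 8 \cdot 4 \cdot 3 \cdot 6 \left(-2\right) = - 8 \cdot 12 \cdot 6 \left(-2\right) = \left(-8\right) 72 \left(-2\right) = \left(-576\right) \left(-2\right) = 1152$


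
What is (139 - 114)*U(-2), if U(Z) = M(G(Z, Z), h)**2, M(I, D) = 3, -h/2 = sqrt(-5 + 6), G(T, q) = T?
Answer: 225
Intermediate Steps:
h = -2 (h = -2*sqrt(-5 + 6) = -2*sqrt(1) = -2*1 = -2)
U(Z) = 9 (U(Z) = 3**2 = 9)
(139 - 114)*U(-2) = (139 - 114)*9 = 25*9 = 225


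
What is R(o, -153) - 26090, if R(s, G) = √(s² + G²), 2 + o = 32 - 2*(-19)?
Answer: -26090 + 17*√97 ≈ -25923.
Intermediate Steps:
o = 68 (o = -2 + (32 - 2*(-19)) = -2 + (32 + 38) = -2 + 70 = 68)
R(s, G) = √(G² + s²)
R(o, -153) - 26090 = √((-153)² + 68²) - 26090 = √(23409 + 4624) - 26090 = √28033 - 26090 = 17*√97 - 26090 = -26090 + 17*√97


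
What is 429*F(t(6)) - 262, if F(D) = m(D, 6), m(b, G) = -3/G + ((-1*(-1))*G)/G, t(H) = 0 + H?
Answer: -95/2 ≈ -47.500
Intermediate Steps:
t(H) = H
m(b, G) = 1 - 3/G (m(b, G) = -3/G + (1*G)/G = -3/G + G/G = -3/G + 1 = 1 - 3/G)
F(D) = ½ (F(D) = (-3 + 6)/6 = (⅙)*3 = ½)
429*F(t(6)) - 262 = 429*(½) - 262 = 429/2 - 262 = -95/2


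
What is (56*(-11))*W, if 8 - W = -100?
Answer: -66528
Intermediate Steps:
W = 108 (W = 8 - 1*(-100) = 8 + 100 = 108)
(56*(-11))*W = (56*(-11))*108 = -616*108 = -66528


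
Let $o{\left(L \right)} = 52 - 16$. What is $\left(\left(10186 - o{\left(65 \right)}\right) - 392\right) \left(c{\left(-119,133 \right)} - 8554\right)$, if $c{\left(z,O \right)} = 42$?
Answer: $-83060096$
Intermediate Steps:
$o{\left(L \right)} = 36$
$\left(\left(10186 - o{\left(65 \right)}\right) - 392\right) \left(c{\left(-119,133 \right)} - 8554\right) = \left(\left(10186 - 36\right) - 392\right) \left(42 - 8554\right) = \left(\left(10186 - 36\right) - 392\right) \left(-8512\right) = \left(10150 - 392\right) \left(-8512\right) = 9758 \left(-8512\right) = -83060096$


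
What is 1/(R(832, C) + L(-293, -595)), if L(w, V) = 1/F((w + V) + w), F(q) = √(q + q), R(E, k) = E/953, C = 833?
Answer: 1872820352/1635941297 + 908209*I*√2362/1635941297 ≈ 1.1448 + 0.026981*I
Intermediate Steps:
R(E, k) = E/953 (R(E, k) = E*(1/953) = E/953)
F(q) = √2*√q (F(q) = √(2*q) = √2*√q)
L(w, V) = √2/(2*√(V + 2*w)) (L(w, V) = 1/(√2*√((w + V) + w)) = 1/(√2*√((V + w) + w)) = 1/(√2*√(V + 2*w)) = √2/(2*√(V + 2*w)))
1/(R(832, C) + L(-293, -595)) = 1/((1/953)*832 + √2/(2*√(-595 + 2*(-293)))) = 1/(832/953 + √2/(2*√(-595 - 586))) = 1/(832/953 + √2/(2*√(-1181))) = 1/(832/953 + √2*(-I*√1181/1181)/2) = 1/(832/953 - I*√2362/2362)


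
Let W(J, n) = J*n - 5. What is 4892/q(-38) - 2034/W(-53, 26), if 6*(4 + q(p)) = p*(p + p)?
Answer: 1934133/165038 ≈ 11.719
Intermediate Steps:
W(J, n) = -5 + J*n
q(p) = -4 + p**2/3 (q(p) = -4 + (p*(p + p))/6 = -4 + (p*(2*p))/6 = -4 + (2*p**2)/6 = -4 + p**2/3)
4892/q(-38) - 2034/W(-53, 26) = 4892/(-4 + (1/3)*(-38)**2) - 2034/(-5 - 53*26) = 4892/(-4 + (1/3)*1444) - 2034/(-5 - 1378) = 4892/(-4 + 1444/3) - 2034/(-1383) = 4892/(1432/3) - 2034*(-1/1383) = 4892*(3/1432) + 678/461 = 3669/358 + 678/461 = 1934133/165038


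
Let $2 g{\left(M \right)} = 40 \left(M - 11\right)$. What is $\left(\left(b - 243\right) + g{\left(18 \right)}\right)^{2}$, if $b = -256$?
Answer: $128881$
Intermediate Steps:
$g{\left(M \right)} = -220 + 20 M$ ($g{\left(M \right)} = \frac{40 \left(M - 11\right)}{2} = \frac{40 \left(-11 + M\right)}{2} = \frac{-440 + 40 M}{2} = -220 + 20 M$)
$\left(\left(b - 243\right) + g{\left(18 \right)}\right)^{2} = \left(\left(-256 - 243\right) + \left(-220 + 20 \cdot 18\right)\right)^{2} = \left(-499 + \left(-220 + 360\right)\right)^{2} = \left(-499 + 140\right)^{2} = \left(-359\right)^{2} = 128881$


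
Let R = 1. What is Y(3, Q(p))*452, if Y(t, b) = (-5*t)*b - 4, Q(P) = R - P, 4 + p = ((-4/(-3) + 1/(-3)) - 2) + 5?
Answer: -8588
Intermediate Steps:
p = 0 (p = -4 + (((-4/(-3) + 1/(-3)) - 2) + 5) = -4 + (((-4*(-1/3) + 1*(-1/3)) - 2) + 5) = -4 + (((4/3 - 1/3) - 2) + 5) = -4 + ((1 - 2) + 5) = -4 + (-1 + 5) = -4 + 4 = 0)
Q(P) = 1 - P
Y(t, b) = -4 - 5*b*t (Y(t, b) = -5*b*t - 4 = -4 - 5*b*t)
Y(3, Q(p))*452 = (-4 - 5*(1 - 1*0)*3)*452 = (-4 - 5*(1 + 0)*3)*452 = (-4 - 5*1*3)*452 = (-4 - 15)*452 = -19*452 = -8588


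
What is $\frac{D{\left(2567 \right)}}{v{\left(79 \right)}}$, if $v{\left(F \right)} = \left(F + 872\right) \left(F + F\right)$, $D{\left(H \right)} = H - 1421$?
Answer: $\frac{191}{25043} \approx 0.0076269$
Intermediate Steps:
$D{\left(H \right)} = -1421 + H$
$v{\left(F \right)} = 2 F \left(872 + F\right)$ ($v{\left(F \right)} = \left(872 + F\right) 2 F = 2 F \left(872 + F\right)$)
$\frac{D{\left(2567 \right)}}{v{\left(79 \right)}} = \frac{-1421 + 2567}{2 \cdot 79 \left(872 + 79\right)} = \frac{1146}{2 \cdot 79 \cdot 951} = \frac{1146}{150258} = 1146 \cdot \frac{1}{150258} = \frac{191}{25043}$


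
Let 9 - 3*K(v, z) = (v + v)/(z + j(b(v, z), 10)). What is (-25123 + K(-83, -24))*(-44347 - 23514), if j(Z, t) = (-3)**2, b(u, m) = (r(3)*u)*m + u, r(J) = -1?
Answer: 76721339326/45 ≈ 1.7049e+9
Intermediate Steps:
b(u, m) = u - m*u (b(u, m) = (-u)*m + u = -m*u + u = u - m*u)
j(Z, t) = 9
K(v, z) = 3 - 2*v/(3*(9 + z)) (K(v, z) = 3 - (v + v)/(3*(z + 9)) = 3 - 2*v/(3*(9 + z)))
(-25123 + K(-83, -24))*(-44347 - 23514) = (-25123 + (81 - 2*(-83) + 9*(-24))/(3*(9 - 24)))*(-44347 - 23514) = (-25123 + (1/3)*(81 + 166 - 216)/(-15))*(-67861) = (-25123 + (1/3)*(-1/15)*31)*(-67861) = (-25123 - 31/45)*(-67861) = -1130566/45*(-67861) = 76721339326/45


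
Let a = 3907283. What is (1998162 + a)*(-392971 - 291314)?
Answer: -4041007431825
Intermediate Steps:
(1998162 + a)*(-392971 - 291314) = (1998162 + 3907283)*(-392971 - 291314) = 5905445*(-684285) = -4041007431825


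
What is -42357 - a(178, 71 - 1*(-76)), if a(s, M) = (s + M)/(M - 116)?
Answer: -1313392/31 ≈ -42368.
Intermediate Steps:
a(s, M) = (M + s)/(-116 + M)
-42357 - a(178, 71 - 1*(-76)) = -42357 - ((71 - 1*(-76)) + 178)/(-116 + (71 - 1*(-76))) = -42357 - ((71 + 76) + 178)/(-116 + (71 + 76)) = -42357 - (147 + 178)/(-116 + 147) = -42357 - 325/31 = -1313392/31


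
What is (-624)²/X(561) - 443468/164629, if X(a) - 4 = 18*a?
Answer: 29811333884/831541079 ≈ 35.851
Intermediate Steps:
X(a) = 4 + 18*a
(-624)²/X(561) - 443468/164629 = (-624)²/(4 + 18*561) - 443468/164629 = 389376/(4 + 10098) - 443468*1/164629 = 389376/10102 - 443468/164629 = 389376*(1/10102) - 443468/164629 = 194688/5051 - 443468/164629 = 29811333884/831541079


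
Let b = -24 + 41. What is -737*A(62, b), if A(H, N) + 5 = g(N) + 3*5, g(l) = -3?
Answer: -5159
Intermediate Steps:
b = 17
A(H, N) = 7 (A(H, N) = -5 + (-3 + 3*5) = -5 + (-3 + 15) = -5 + 12 = 7)
-737*A(62, b) = -737*7 = -5159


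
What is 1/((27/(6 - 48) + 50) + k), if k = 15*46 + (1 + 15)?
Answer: 14/10575 ≈ 0.0013239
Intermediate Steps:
k = 706 (k = 690 + 16 = 706)
1/((27/(6 - 48) + 50) + k) = 1/((27/(6 - 48) + 50) + 706) = 1/((27/(-42) + 50) + 706) = 1/((-1/42*27 + 50) + 706) = 1/((-9/14 + 50) + 706) = 1/(691/14 + 706) = 1/(10575/14) = 14/10575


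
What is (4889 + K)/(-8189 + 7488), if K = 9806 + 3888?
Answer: -18583/701 ≈ -26.509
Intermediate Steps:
K = 13694
(4889 + K)/(-8189 + 7488) = (4889 + 13694)/(-8189 + 7488) = 18583/(-701) = 18583*(-1/701) = -18583/701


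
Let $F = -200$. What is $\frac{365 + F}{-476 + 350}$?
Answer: $- \frac{55}{42} \approx -1.3095$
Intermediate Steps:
$\frac{365 + F}{-476 + 350} = \frac{365 - 200}{-476 + 350} = \frac{165}{-126} = 165 \left(- \frac{1}{126}\right) = - \frac{55}{42}$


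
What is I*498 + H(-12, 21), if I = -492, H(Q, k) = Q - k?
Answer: -245049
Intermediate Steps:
I*498 + H(-12, 21) = -492*498 + (-12 - 1*21) = -245016 + (-12 - 21) = -245016 - 33 = -245049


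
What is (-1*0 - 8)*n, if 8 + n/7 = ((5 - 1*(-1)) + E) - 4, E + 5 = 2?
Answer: 504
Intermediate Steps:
E = -3 (E = -5 + 2 = -3)
n = -63 (n = -56 + 7*(((5 - 1*(-1)) - 3) - 4) = -56 + 7*(((5 + 1) - 3) - 4) = -56 + 7*((6 - 3) - 4) = -56 + 7*(3 - 4) = -56 + 7*(-1) = -56 - 7 = -63)
(-1*0 - 8)*n = (-1*0 - 8)*(-63) = (0 - 8)*(-63) = -8*(-63) = 504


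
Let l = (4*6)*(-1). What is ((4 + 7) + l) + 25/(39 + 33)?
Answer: -911/72 ≈ -12.653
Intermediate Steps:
l = -24 (l = 24*(-1) = -24)
((4 + 7) + l) + 25/(39 + 33) = ((4 + 7) - 24) + 25/(39 + 33) = (11 - 24) + 25/72 = -13 + 25*(1/72) = -13 + 25/72 = -911/72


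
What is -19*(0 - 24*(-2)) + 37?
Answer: -875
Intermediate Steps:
-19*(0 - 24*(-2)) + 37 = -19*(0 - 4*(-12)) + 37 = -19*(0 + 48) + 37 = -19*48 + 37 = -912 + 37 = -875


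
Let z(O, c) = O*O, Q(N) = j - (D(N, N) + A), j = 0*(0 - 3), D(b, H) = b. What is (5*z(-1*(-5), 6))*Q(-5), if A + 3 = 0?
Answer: 1000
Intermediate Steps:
A = -3 (A = -3 + 0 = -3)
j = 0 (j = 0*(-3) = 0)
Q(N) = 3 - N (Q(N) = 0 - (N - 3) = 0 - (-3 + N) = 0 + (3 - N) = 3 - N)
z(O, c) = O²
(5*z(-1*(-5), 6))*Q(-5) = (5*(-1*(-5))²)*(3 - 1*(-5)) = (5*5²)*(3 + 5) = (5*25)*8 = 125*8 = 1000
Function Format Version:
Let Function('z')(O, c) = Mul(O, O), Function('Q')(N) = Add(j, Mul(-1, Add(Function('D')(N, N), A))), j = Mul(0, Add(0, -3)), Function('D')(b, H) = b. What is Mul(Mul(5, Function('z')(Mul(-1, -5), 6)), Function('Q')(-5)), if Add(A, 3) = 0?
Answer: 1000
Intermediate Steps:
A = -3 (A = Add(-3, 0) = -3)
j = 0 (j = Mul(0, -3) = 0)
Function('Q')(N) = Add(3, Mul(-1, N)) (Function('Q')(N) = Add(0, Mul(-1, Add(N, -3))) = Add(0, Mul(-1, Add(-3, N))) = Add(0, Add(3, Mul(-1, N))) = Add(3, Mul(-1, N)))
Function('z')(O, c) = Pow(O, 2)
Mul(Mul(5, Function('z')(Mul(-1, -5), 6)), Function('Q')(-5)) = Mul(Mul(5, Pow(Mul(-1, -5), 2)), Add(3, Mul(-1, -5))) = Mul(Mul(5, Pow(5, 2)), Add(3, 5)) = Mul(Mul(5, 25), 8) = Mul(125, 8) = 1000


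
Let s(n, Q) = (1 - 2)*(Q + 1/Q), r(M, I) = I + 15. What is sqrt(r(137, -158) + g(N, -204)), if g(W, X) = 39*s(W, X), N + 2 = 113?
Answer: 3*sqrt(1003561)/34 ≈ 88.392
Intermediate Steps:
N = 111 (N = -2 + 113 = 111)
r(M, I) = 15 + I
s(n, Q) = -Q - 1/Q (s(n, Q) = -(Q + 1/Q) = -Q - 1/Q)
g(W, X) = -39*X - 39/X (g(W, X) = 39*(-X - 1/X) = -39*X - 39/X)
sqrt(r(137, -158) + g(N, -204)) = sqrt((15 - 158) + (-39*(-204) - 39/(-204))) = sqrt(-143 + (7956 - 39*(-1/204))) = sqrt(-143 + (7956 + 13/68)) = sqrt(-143 + 541021/68) = sqrt(531297/68) = 3*sqrt(1003561)/34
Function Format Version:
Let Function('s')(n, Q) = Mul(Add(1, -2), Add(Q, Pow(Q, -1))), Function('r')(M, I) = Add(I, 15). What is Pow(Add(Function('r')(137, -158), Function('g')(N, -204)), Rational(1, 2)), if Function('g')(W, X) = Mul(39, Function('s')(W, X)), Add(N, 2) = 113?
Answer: Mul(Rational(3, 34), Pow(1003561, Rational(1, 2))) ≈ 88.392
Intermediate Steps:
N = 111 (N = Add(-2, 113) = 111)
Function('r')(M, I) = Add(15, I)
Function('s')(n, Q) = Add(Mul(-1, Q), Mul(-1, Pow(Q, -1))) (Function('s')(n, Q) = Mul(-1, Add(Q, Pow(Q, -1))) = Add(Mul(-1, Q), Mul(-1, Pow(Q, -1))))
Function('g')(W, X) = Add(Mul(-39, X), Mul(-39, Pow(X, -1))) (Function('g')(W, X) = Mul(39, Add(Mul(-1, X), Mul(-1, Pow(X, -1)))) = Add(Mul(-39, X), Mul(-39, Pow(X, -1))))
Pow(Add(Function('r')(137, -158), Function('g')(N, -204)), Rational(1, 2)) = Pow(Add(Add(15, -158), Add(Mul(-39, -204), Mul(-39, Pow(-204, -1)))), Rational(1, 2)) = Pow(Add(-143, Add(7956, Mul(-39, Rational(-1, 204)))), Rational(1, 2)) = Pow(Add(-143, Add(7956, Rational(13, 68))), Rational(1, 2)) = Pow(Add(-143, Rational(541021, 68)), Rational(1, 2)) = Pow(Rational(531297, 68), Rational(1, 2)) = Mul(Rational(3, 34), Pow(1003561, Rational(1, 2)))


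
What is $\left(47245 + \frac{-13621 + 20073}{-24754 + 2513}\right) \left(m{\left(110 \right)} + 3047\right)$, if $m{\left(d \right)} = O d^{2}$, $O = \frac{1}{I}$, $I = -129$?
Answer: $\frac{133434778819353}{956363} \approx 1.3952 \cdot 10^{8}$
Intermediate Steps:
$O = - \frac{1}{129}$ ($O = \frac{1}{-129} = - \frac{1}{129} \approx -0.0077519$)
$m{\left(d \right)} = - \frac{d^{2}}{129}$
$\left(47245 + \frac{-13621 + 20073}{-24754 + 2513}\right) \left(m{\left(110 \right)} + 3047\right) = \left(47245 + \frac{-13621 + 20073}{-24754 + 2513}\right) \left(- \frac{110^{2}}{129} + 3047\right) = \left(47245 + \frac{6452}{-22241}\right) \left(\left(- \frac{1}{129}\right) 12100 + 3047\right) = \left(47245 + 6452 \left(- \frac{1}{22241}\right)\right) \left(- \frac{12100}{129} + 3047\right) = \left(47245 - \frac{6452}{22241}\right) \frac{380963}{129} = \frac{1050769593}{22241} \cdot \frac{380963}{129} = \frac{133434778819353}{956363}$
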